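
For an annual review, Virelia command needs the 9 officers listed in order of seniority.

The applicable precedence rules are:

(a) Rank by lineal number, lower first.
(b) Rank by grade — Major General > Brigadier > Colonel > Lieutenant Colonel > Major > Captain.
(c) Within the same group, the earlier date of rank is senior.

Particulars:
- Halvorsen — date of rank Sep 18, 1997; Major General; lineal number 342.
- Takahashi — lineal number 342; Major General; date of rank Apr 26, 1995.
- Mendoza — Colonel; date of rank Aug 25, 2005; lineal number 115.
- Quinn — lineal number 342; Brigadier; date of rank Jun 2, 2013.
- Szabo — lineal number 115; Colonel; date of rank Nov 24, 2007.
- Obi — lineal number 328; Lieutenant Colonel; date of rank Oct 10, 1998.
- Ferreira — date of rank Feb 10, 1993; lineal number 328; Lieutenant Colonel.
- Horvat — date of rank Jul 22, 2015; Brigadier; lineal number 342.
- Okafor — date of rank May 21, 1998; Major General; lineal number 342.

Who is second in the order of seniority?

Szabo

By lineal number (lower first): Mendoza and Szabo (both 115); then Ferreira and Obi (both 328); then Takahashi, Halvorsen, Okafor, Quinn and Horvat (each 342).
Mendoza and Szabo are each Colonel, so the next rule applies.
Among Mendoza and Szabo, by date of rank (earlier first): Mendoza (Aug 25, 2005) before Szabo (Nov 24, 2007).
Ferreira and Obi are each Lieutenant Colonel, so the next rule applies.
Among Ferreira and Obi, by date of rank (earlier first): Ferreira (Feb 10, 1993) before Obi (Oct 10, 1998).
Among Takahashi, Halvorsen, Okafor, Quinn and Horvat, by grade: Takahashi, Halvorsen and Okafor (Major General) before Quinn and Horvat (Brigadier).
Among Takahashi, Halvorsen and Okafor, by date of rank (earlier first): Takahashi (Apr 26, 1995) before Halvorsen (Sep 18, 1997) before Okafor (May 21, 1998).
Among Quinn and Horvat, by date of rank (earlier first): Quinn (Jun 2, 2013) before Horvat (Jul 22, 2015).
Order: Mendoza, Szabo, Ferreira, Obi, Takahashi, Halvorsen, Okafor, Quinn, Horvat.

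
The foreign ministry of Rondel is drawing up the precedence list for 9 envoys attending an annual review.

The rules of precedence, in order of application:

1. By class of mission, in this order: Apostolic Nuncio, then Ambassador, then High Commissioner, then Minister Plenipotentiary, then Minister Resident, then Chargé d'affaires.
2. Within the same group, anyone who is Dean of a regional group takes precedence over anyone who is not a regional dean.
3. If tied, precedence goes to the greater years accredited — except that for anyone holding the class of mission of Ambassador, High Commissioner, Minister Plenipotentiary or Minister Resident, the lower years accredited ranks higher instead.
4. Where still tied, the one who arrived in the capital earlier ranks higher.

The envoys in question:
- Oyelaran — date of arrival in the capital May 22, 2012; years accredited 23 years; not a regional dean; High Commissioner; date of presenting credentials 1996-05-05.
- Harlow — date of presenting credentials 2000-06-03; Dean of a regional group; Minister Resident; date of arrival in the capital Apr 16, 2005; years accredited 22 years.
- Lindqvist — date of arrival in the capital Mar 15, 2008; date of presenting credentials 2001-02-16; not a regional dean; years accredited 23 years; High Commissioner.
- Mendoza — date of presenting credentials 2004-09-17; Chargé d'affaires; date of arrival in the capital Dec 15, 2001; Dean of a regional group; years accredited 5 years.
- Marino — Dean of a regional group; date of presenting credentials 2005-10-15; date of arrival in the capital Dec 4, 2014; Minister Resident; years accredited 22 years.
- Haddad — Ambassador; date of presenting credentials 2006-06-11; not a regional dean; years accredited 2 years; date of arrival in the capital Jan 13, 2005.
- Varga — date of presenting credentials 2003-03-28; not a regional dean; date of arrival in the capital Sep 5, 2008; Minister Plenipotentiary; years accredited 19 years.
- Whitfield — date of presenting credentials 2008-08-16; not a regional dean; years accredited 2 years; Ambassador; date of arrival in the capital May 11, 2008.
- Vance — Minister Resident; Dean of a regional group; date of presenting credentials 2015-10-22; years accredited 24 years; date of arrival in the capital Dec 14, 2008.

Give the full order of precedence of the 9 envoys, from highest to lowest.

Haddad, Whitfield, Lindqvist, Oyelaran, Varga, Harlow, Marino, Vance, Mendoza

By class of mission: Haddad and Whitfield (Ambassador); then Lindqvist and Oyelaran (High Commissioner); then Varga (Minister Plenipotentiary); then Harlow, Marino and Vance (Minister Resident); then Mendoza (Chargé d'affaires).
Haddad and Whitfield are each not a regional dean, so the next rule applies.
Haddad and Whitfield both have years accredited 2 years, so the next rule applies.
Among Haddad and Whitfield, by date of arrival in the capital (earlier first): Haddad (Jan 13, 2005) before Whitfield (May 11, 2008).
Lindqvist and Oyelaran are each not a regional dean, so the next rule applies.
Lindqvist and Oyelaran both have years accredited 23 years, so the next rule applies.
Among Lindqvist and Oyelaran, by date of arrival in the capital (earlier first): Lindqvist (Mar 15, 2008) before Oyelaran (May 22, 2012).
Harlow, Marino and Vance are each Dean of a regional group, so the next rule applies.
Among Harlow, Marino and Vance, by years accredited (lower first) (reversed rule for this group): Harlow and Marino (22 years) before Vance (24 years).
Among Harlow and Marino, by date of arrival in the capital (earlier first): Harlow (Apr 16, 2005) before Marino (Dec 4, 2014).
Full order: Haddad, Whitfield, Lindqvist, Oyelaran, Varga, Harlow, Marino, Vance, Mendoza.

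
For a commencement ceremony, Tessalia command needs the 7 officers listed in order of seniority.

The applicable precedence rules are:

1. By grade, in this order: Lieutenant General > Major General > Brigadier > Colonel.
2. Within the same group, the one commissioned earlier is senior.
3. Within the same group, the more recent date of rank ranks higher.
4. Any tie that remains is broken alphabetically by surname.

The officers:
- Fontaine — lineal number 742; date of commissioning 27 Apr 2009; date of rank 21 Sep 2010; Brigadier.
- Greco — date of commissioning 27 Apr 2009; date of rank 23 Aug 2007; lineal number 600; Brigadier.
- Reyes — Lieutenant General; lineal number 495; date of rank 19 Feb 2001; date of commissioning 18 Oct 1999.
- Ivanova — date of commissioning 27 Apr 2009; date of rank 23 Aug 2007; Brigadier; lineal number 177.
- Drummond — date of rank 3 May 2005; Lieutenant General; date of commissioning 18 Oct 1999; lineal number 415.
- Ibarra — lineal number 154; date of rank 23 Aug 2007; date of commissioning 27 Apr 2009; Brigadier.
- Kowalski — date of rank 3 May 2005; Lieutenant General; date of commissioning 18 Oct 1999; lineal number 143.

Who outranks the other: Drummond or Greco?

Drummond

By grade: Drummond, Kowalski and Reyes (Lieutenant General); then Fontaine, Greco, Ibarra and Ivanova (Brigadier).
Drummond, Kowalski and Reyes all have date of commissioning 18 Oct 1999, so the next rule applies.
Among Drummond, Kowalski and Reyes, by date of rank (later first): Drummond and Kowalski (3 May 2005) before Reyes (19 Feb 2001).
Among Drummond and Kowalski, alphabetically by surname: Drummond before Kowalski.
Fontaine, Greco, Ibarra and Ivanova all have date of commissioning 27 Apr 2009, so the next rule applies.
Among Fontaine, Greco, Ibarra and Ivanova, by date of rank (later first): Fontaine (21 Sep 2010) before Greco, Ibarra and Ivanova (23 Aug 2007).
Among Greco, Ibarra and Ivanova, alphabetically by surname: Greco before Ibarra before Ivanova.
So Drummond takes precedence.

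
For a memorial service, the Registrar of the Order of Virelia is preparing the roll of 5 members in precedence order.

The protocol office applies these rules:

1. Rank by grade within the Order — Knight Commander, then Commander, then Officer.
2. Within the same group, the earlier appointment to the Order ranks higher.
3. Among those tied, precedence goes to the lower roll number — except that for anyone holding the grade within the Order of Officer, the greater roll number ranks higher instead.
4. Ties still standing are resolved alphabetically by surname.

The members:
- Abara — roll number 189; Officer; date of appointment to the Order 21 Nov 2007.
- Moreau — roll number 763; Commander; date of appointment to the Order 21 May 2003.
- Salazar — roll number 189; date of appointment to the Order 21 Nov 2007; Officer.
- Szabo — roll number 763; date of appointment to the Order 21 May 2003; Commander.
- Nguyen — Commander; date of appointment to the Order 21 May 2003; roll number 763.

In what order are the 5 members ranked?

By grade within the Order: Moreau, Nguyen and Szabo (Commander); then Abara and Salazar (Officer).
Moreau, Nguyen and Szabo all have date of appointment to the Order 21 May 2003, so the next rule applies.
Moreau, Nguyen and Szabo all have roll number 763, so the next rule applies.
Among Moreau, Nguyen and Szabo, alphabetically by surname: Moreau before Nguyen before Szabo.
Abara and Salazar both have date of appointment to the Order 21 Nov 2007, so the next rule applies.
Abara and Salazar both have roll number 189, so the next rule applies.
Among Abara and Salazar, alphabetically by surname: Abara before Salazar.
Full order: Moreau, Nguyen, Szabo, Abara, Salazar.

Moreau, Nguyen, Szabo, Abara, Salazar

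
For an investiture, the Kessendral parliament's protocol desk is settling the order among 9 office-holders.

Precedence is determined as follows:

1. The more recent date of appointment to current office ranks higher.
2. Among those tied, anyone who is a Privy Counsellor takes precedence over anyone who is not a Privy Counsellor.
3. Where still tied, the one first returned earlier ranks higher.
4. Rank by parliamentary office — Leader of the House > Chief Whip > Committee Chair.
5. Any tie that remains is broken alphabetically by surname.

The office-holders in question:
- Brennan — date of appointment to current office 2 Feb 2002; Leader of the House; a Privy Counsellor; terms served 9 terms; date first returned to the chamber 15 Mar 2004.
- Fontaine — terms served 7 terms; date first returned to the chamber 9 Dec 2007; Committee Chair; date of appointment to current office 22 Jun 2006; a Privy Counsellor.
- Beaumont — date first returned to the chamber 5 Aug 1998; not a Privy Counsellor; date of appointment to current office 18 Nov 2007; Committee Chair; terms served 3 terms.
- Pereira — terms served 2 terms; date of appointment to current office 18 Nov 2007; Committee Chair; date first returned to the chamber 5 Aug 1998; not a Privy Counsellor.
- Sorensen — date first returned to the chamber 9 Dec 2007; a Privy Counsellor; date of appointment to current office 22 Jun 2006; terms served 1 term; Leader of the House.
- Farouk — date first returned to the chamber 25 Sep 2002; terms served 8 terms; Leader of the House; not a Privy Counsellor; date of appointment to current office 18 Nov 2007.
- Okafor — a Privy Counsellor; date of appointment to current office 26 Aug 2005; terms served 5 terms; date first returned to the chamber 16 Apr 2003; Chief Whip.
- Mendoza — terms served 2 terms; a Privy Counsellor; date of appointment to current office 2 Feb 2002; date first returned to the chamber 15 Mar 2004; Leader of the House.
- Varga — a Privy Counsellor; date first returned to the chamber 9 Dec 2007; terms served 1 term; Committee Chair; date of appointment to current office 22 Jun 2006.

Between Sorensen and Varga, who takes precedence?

Sorensen

By date of appointment to current office (later first): Beaumont, Pereira and Farouk (each 18 Nov 2007); then Sorensen, Fontaine and Varga (each 22 Jun 2006); then Okafor (26 Aug 2005); then Brennan and Mendoza (both 2 Feb 2002).
Beaumont, Pereira and Farouk are each not a Privy Counsellor, so the next rule applies.
Among Beaumont, Pereira and Farouk, by date first returned to the chamber (earlier first): Beaumont and Pereira (5 Aug 1998) before Farouk (25 Sep 2002).
Beaumont and Pereira are each Committee Chair, so the next rule applies.
Among Beaumont and Pereira, alphabetically by surname: Beaumont before Pereira.
Sorensen, Fontaine and Varga are each a Privy Counsellor, so the next rule applies.
Sorensen, Fontaine and Varga all have date first returned to the chamber 9 Dec 2007, so the next rule applies.
Among Sorensen, Fontaine and Varga, by parliamentary office: Sorensen (Leader of the House) before Fontaine and Varga (Committee Chair).
Among Fontaine and Varga, alphabetically by surname: Fontaine before Varga.
Brennan and Mendoza are each a Privy Counsellor, so the next rule applies.
Brennan and Mendoza both have date first returned to the chamber 15 Mar 2004, so the next rule applies.
Brennan and Mendoza are each Leader of the House, so the next rule applies.
Among Brennan and Mendoza, alphabetically by surname: Brennan before Mendoza.
So Sorensen takes precedence.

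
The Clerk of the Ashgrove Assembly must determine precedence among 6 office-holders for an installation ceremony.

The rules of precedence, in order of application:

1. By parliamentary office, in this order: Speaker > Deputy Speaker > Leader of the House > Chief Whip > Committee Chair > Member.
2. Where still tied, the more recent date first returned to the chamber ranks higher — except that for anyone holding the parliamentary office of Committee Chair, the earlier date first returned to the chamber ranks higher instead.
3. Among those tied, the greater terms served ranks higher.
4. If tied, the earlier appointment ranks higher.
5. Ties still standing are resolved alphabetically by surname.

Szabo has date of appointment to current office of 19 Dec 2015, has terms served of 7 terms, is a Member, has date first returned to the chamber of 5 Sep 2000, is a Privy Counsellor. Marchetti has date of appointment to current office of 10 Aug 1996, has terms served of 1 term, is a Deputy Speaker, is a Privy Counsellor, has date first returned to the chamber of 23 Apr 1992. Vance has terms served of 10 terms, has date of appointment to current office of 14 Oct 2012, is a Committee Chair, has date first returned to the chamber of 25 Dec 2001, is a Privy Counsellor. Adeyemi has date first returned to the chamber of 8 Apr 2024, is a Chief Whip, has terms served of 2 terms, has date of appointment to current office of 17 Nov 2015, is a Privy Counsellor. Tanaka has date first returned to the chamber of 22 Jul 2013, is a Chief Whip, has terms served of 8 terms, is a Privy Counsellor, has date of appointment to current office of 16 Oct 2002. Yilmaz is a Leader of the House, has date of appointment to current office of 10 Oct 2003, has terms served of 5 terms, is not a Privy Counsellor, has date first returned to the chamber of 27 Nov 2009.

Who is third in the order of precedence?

By parliamentary office: Marchetti (Deputy Speaker); then Yilmaz (Leader of the House); then Adeyemi and Tanaka (Chief Whip); then Vance (Committee Chair); then Szabo (Member).
Among Adeyemi and Tanaka, by date first returned to the chamber (later first): Adeyemi (8 Apr 2024) before Tanaka (22 Jul 2013).
Order: Marchetti, Yilmaz, Adeyemi, Tanaka, Vance, Szabo.

Adeyemi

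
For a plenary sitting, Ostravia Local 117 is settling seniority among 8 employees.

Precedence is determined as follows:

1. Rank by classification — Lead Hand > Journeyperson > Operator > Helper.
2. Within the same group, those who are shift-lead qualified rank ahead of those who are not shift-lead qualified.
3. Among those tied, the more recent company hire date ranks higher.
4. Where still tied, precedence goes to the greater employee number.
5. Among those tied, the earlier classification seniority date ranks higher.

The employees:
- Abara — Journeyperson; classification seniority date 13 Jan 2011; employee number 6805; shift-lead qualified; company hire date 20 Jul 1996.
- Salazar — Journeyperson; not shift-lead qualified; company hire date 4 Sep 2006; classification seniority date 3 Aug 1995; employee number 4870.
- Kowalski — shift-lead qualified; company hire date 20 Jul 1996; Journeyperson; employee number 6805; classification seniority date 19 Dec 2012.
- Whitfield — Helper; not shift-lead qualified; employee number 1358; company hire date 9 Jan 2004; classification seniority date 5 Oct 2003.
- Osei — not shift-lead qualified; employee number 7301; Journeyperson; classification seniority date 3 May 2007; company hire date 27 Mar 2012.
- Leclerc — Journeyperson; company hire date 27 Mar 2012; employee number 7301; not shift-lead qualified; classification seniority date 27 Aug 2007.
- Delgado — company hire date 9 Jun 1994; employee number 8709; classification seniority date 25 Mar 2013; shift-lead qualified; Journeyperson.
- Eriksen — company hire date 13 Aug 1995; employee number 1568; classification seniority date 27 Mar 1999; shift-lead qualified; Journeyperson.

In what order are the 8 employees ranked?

Abara, Kowalski, Eriksen, Delgado, Osei, Leclerc, Salazar, Whitfield

By classification: Abara, Kowalski, Eriksen, Delgado, Osei, Leclerc and Salazar (Journeyperson); then Whitfield (Helper).
Among Abara, Kowalski, Eriksen, Delgado, Osei, Leclerc and Salazar, shift-lead qualified before not shift-lead qualified: Abara, Kowalski, Eriksen and Delgado (shift-lead qualified) before Osei, Leclerc and Salazar (not shift-lead qualified).
Among Abara, Kowalski, Eriksen and Delgado, by company hire date (later first): Abara and Kowalski (20 Jul 1996) before Eriksen (13 Aug 1995) before Delgado (9 Jun 1994).
Abara and Kowalski both have employee number 6805, so the next rule applies.
Among Abara and Kowalski, by classification seniority date (earlier first): Abara (13 Jan 2011) before Kowalski (19 Dec 2012).
Among Osei, Leclerc and Salazar, by company hire date (later first): Osei and Leclerc (27 Mar 2012) before Salazar (4 Sep 2006).
Osei and Leclerc both have employee number 7301, so the next rule applies.
Among Osei and Leclerc, by classification seniority date (earlier first): Osei (3 May 2007) before Leclerc (27 Aug 2007).
Full order: Abara, Kowalski, Eriksen, Delgado, Osei, Leclerc, Salazar, Whitfield.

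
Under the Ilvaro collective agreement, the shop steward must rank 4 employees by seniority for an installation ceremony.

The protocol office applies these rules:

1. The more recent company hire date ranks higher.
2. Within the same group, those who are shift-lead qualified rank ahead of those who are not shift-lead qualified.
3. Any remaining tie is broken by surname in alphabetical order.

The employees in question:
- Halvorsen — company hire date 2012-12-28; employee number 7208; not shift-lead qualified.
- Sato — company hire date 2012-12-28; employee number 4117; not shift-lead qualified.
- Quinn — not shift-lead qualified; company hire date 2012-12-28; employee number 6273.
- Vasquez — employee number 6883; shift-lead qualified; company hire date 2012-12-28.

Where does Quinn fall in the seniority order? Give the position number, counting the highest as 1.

3

By company hire date (later first): Vasquez, Halvorsen, Quinn and Sato (each 2012-12-28).
Among Vasquez, Halvorsen, Quinn and Sato, shift-lead qualified before not shift-lead qualified: Vasquez (shift-lead qualified) before Halvorsen, Quinn and Sato (not shift-lead qualified).
Among Halvorsen, Quinn and Sato, alphabetically by surname: Halvorsen before Quinn before Sato.
Order: Vasquez, Halvorsen, Quinn, Sato. So position 3.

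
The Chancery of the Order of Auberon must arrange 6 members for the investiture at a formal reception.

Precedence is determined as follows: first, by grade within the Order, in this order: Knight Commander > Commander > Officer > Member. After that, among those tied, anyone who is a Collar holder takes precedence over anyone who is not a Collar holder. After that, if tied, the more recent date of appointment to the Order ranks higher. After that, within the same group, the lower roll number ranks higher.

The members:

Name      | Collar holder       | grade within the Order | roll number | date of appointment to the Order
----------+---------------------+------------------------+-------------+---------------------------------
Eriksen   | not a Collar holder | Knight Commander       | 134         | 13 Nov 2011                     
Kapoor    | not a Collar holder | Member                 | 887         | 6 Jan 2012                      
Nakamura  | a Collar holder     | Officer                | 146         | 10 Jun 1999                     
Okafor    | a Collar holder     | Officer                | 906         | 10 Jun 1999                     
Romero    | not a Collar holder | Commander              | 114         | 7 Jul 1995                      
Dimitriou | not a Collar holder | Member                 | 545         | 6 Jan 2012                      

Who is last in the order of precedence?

By grade within the Order: Eriksen (Knight Commander); then Romero (Commander); then Nakamura and Okafor (Officer); then Dimitriou and Kapoor (Member).
Nakamura and Okafor are each a Collar holder, so the next rule applies.
Nakamura and Okafor both have date of appointment to the Order 10 Jun 1999, so the next rule applies.
Among Nakamura and Okafor, by roll number (lower first): Nakamura (146) before Okafor (906).
Dimitriou and Kapoor are each not a Collar holder, so the next rule applies.
Dimitriou and Kapoor both have date of appointment to the Order 6 Jan 2012, so the next rule applies.
Among Dimitriou and Kapoor, by roll number (lower first): Dimitriou (545) before Kapoor (887).
Order: Eriksen, Romero, Nakamura, Okafor, Dimitriou, Kapoor.

Kapoor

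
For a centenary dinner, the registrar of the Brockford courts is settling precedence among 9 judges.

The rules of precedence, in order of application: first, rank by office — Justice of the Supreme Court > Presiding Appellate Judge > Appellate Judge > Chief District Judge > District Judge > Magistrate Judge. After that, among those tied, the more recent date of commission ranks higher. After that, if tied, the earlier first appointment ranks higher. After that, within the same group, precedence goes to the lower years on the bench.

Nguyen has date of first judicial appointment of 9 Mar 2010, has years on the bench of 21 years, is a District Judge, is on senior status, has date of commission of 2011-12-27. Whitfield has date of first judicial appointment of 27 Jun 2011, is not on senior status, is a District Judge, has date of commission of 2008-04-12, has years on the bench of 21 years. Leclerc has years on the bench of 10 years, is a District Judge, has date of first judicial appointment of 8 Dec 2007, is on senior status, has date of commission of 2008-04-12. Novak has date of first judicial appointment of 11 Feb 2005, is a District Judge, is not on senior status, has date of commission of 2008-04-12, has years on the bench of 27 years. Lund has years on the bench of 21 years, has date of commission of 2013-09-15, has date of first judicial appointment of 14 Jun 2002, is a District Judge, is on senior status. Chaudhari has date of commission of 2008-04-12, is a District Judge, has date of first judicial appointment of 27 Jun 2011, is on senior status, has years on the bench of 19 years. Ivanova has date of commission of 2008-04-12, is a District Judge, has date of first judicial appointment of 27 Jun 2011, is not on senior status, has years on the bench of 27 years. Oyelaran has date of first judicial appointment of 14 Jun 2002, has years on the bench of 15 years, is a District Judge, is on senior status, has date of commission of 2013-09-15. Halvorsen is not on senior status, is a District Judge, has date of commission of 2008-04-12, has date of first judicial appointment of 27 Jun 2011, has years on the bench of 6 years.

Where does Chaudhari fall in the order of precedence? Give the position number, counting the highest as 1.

By office: Oyelaran, Lund, Nguyen, Novak, Leclerc, Halvorsen, Chaudhari, Whitfield and Ivanova (District Judge).
Among Oyelaran, Lund, Nguyen, Novak, Leclerc, Halvorsen, Chaudhari, Whitfield and Ivanova, by date of commission (later first): Oyelaran and Lund (2013-09-15) before Nguyen (2011-12-27) before Novak, Leclerc, Halvorsen, Chaudhari, Whitfield and Ivanova (2008-04-12).
Oyelaran and Lund both have date of first judicial appointment 14 Jun 2002, so the next rule applies.
Among Oyelaran and Lund, by years on the bench (lower first): Oyelaran (15 years) before Lund (21 years).
Among Novak, Leclerc, Halvorsen, Chaudhari, Whitfield and Ivanova, by date of first judicial appointment (earlier first): Novak (11 Feb 2005) before Leclerc (8 Dec 2007) before Halvorsen, Chaudhari, Whitfield and Ivanova (27 Jun 2011).
Among Halvorsen, Chaudhari, Whitfield and Ivanova, by years on the bench (lower first): Halvorsen (6 years) before Chaudhari (19 years) before Whitfield (21 years) before Ivanova (27 years).
Order: Oyelaran, Lund, Nguyen, Novak, Leclerc, Halvorsen, Chaudhari, Whitfield, Ivanova. So position 7.

7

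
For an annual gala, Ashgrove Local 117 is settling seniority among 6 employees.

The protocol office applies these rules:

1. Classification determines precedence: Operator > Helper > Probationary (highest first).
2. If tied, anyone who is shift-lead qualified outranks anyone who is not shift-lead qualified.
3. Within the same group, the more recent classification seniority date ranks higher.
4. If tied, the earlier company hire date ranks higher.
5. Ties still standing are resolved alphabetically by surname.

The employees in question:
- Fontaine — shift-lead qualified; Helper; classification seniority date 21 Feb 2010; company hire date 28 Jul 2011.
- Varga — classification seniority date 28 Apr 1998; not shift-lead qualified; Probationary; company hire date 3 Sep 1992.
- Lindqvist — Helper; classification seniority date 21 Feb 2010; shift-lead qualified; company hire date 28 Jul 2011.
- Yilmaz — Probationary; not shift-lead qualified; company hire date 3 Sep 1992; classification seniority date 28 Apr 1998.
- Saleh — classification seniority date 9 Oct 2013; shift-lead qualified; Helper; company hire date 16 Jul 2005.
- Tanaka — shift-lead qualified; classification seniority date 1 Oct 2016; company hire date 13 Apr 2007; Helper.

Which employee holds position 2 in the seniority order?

Saleh

By classification: Tanaka, Saleh, Fontaine and Lindqvist (Helper); then Varga and Yilmaz (Probationary).
Tanaka, Saleh, Fontaine and Lindqvist are each shift-lead qualified, so the next rule applies.
Among Tanaka, Saleh, Fontaine and Lindqvist, by classification seniority date (later first): Tanaka (1 Oct 2016) before Saleh (9 Oct 2013) before Fontaine and Lindqvist (21 Feb 2010).
Fontaine and Lindqvist both have company hire date 28 Jul 2011, so the next rule applies.
Among Fontaine and Lindqvist, alphabetically by surname: Fontaine before Lindqvist.
Varga and Yilmaz are each not shift-lead qualified, so the next rule applies.
Varga and Yilmaz both have classification seniority date 28 Apr 1998, so the next rule applies.
Varga and Yilmaz both have company hire date 3 Sep 1992, so the next rule applies.
Among Varga and Yilmaz, alphabetically by surname: Varga before Yilmaz.
Order: Tanaka, Saleh, Fontaine, Lindqvist, Varga, Yilmaz.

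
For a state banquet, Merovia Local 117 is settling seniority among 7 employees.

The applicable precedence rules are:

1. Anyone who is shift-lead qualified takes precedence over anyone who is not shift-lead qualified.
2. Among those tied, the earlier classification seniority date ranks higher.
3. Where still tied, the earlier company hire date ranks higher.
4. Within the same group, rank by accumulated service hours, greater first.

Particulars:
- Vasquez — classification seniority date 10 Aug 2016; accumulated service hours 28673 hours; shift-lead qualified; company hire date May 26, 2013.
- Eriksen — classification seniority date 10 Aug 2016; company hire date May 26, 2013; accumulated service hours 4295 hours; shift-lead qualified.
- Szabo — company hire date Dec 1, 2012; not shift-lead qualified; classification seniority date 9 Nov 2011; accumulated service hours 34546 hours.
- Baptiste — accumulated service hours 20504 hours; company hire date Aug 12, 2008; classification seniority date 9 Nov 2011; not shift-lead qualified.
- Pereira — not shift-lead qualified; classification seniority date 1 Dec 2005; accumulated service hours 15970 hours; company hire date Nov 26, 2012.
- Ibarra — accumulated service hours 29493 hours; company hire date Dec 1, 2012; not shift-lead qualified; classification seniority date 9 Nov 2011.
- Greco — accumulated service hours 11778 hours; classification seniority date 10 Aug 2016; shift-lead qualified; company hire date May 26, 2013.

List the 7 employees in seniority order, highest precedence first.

By the first rule: Vasquez, Greco and Eriksen (each shift-lead qualified); then Pereira, Baptiste, Szabo and Ibarra (each not shift-lead qualified).
Vasquez, Greco and Eriksen all have classification seniority date 10 Aug 2016, so the next rule applies.
Vasquez, Greco and Eriksen all have company hire date May 26, 2013, so the next rule applies.
Among Vasquez, Greco and Eriksen, by accumulated service hours (higher first): Vasquez (28673 hours) before Greco (11778 hours) before Eriksen (4295 hours).
Among Pereira, Baptiste, Szabo and Ibarra, by classification seniority date (earlier first): Pereira (1 Dec 2005) before Baptiste, Szabo and Ibarra (9 Nov 2011).
Among Baptiste, Szabo and Ibarra, by company hire date (earlier first): Baptiste (Aug 12, 2008) before Szabo and Ibarra (Dec 1, 2012).
Among Szabo and Ibarra, by accumulated service hours (higher first): Szabo (34546 hours) before Ibarra (29493 hours).
Full order: Vasquez, Greco, Eriksen, Pereira, Baptiste, Szabo, Ibarra.

Vasquez, Greco, Eriksen, Pereira, Baptiste, Szabo, Ibarra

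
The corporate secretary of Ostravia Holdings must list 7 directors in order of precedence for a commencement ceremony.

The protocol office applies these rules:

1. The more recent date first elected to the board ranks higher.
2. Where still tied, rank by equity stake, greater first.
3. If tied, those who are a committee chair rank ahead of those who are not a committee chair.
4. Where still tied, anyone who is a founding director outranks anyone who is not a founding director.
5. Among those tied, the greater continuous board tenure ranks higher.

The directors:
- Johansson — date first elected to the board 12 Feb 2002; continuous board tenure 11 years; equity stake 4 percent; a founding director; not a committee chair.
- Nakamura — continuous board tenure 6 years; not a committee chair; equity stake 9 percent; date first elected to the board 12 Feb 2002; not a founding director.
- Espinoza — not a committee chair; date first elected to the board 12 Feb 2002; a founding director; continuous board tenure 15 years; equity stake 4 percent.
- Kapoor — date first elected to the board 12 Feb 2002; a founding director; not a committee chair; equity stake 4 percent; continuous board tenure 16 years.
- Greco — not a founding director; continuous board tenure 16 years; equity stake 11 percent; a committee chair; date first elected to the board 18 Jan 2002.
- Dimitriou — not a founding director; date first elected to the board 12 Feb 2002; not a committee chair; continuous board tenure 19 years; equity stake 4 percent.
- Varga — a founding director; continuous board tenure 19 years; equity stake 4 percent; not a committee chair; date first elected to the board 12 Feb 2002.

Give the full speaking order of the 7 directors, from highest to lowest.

By date first elected to the board (later first): Nakamura, Varga, Kapoor, Espinoza, Johansson and Dimitriou (each 12 Feb 2002); then Greco (18 Jan 2002).
Among Nakamura, Varga, Kapoor, Espinoza, Johansson and Dimitriou, by equity stake (higher first): Nakamura (9 percent) before Varga, Kapoor, Espinoza, Johansson and Dimitriou (4 percent).
Varga, Kapoor, Espinoza, Johansson and Dimitriou are each not a committee chair, so the next rule applies.
Among Varga, Kapoor, Espinoza, Johansson and Dimitriou, a founding director before not a founding director: Varga, Kapoor, Espinoza and Johansson (a founding director) before Dimitriou (not a founding director).
Among Varga, Kapoor, Espinoza and Johansson, by continuous board tenure (higher first): Varga (19 years) before Kapoor (16 years) before Espinoza (15 years) before Johansson (11 years).
Full order: Nakamura, Varga, Kapoor, Espinoza, Johansson, Dimitriou, Greco.

Nakamura, Varga, Kapoor, Espinoza, Johansson, Dimitriou, Greco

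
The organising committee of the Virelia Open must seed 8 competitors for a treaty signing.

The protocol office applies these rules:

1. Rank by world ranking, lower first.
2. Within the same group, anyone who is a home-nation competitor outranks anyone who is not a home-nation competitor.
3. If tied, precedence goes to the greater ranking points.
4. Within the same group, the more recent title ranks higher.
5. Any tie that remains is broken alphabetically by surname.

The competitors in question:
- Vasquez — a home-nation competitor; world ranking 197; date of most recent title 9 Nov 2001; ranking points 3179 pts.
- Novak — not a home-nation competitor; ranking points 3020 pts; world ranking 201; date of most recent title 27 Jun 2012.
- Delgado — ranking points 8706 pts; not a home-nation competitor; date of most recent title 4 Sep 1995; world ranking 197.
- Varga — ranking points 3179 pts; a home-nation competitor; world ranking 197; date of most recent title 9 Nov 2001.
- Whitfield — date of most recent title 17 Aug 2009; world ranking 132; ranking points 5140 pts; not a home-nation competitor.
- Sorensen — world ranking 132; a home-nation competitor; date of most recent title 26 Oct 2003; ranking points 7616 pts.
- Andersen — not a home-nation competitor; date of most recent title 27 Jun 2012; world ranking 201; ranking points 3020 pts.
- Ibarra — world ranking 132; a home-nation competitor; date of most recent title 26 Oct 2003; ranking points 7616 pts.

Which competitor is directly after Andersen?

By world ranking (lower first): Ibarra, Sorensen and Whitfield (each 132); then Varga, Vasquez and Delgado (each 197); then Andersen and Novak (both 201).
Among Ibarra, Sorensen and Whitfield, a home-nation competitor before not a home-nation competitor: Ibarra and Sorensen (a home-nation competitor) before Whitfield (not a home-nation competitor).
Ibarra and Sorensen both have ranking points 7616 pts, so the next rule applies.
Ibarra and Sorensen both have date of most recent title 26 Oct 2003, so the next rule applies.
Among Ibarra and Sorensen, alphabetically by surname: Ibarra before Sorensen.
Among Varga, Vasquez and Delgado, a home-nation competitor before not a home-nation competitor: Varga and Vasquez (a home-nation competitor) before Delgado (not a home-nation competitor).
Varga and Vasquez both have ranking points 3179 pts, so the next rule applies.
Varga and Vasquez both have date of most recent title 9 Nov 2001, so the next rule applies.
Among Varga and Vasquez, alphabetically by surname: Varga before Vasquez.
Andersen and Novak are each not a home-nation competitor, so the next rule applies.
Andersen and Novak both have ranking points 3020 pts, so the next rule applies.
Andersen and Novak both have date of most recent title 27 Jun 2012, so the next rule applies.
Among Andersen and Novak, alphabetically by surname: Andersen before Novak.
Order: Ibarra, Sorensen, Whitfield, Varga, Vasquez, Delgado, Andersen, Novak.

Novak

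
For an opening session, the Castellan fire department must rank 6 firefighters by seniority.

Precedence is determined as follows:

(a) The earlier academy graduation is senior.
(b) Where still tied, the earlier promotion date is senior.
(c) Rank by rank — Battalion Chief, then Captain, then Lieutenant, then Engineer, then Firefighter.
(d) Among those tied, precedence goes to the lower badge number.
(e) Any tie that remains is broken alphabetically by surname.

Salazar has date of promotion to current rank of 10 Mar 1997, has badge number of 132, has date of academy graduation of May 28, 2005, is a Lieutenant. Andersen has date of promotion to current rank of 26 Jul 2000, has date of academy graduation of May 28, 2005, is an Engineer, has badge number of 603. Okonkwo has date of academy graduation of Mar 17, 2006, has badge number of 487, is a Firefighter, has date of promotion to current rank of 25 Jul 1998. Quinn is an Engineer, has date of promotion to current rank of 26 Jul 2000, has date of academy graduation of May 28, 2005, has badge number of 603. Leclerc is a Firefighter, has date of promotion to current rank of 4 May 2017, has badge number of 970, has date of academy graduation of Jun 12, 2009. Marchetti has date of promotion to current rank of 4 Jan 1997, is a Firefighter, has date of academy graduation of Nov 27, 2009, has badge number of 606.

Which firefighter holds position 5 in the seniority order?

By date of academy graduation (earlier first): Salazar, Andersen and Quinn (each May 28, 2005); then Okonkwo (Mar 17, 2006); then Leclerc (Jun 12, 2009); then Marchetti (Nov 27, 2009).
Among Salazar, Andersen and Quinn, by date of promotion to current rank (earlier first): Salazar (10 Mar 1997) before Andersen and Quinn (26 Jul 2000).
Andersen and Quinn are each Engineer, so the next rule applies.
Andersen and Quinn both have badge number 603, so the next rule applies.
Among Andersen and Quinn, alphabetically by surname: Andersen before Quinn.
Order: Salazar, Andersen, Quinn, Okonkwo, Leclerc, Marchetti.

Leclerc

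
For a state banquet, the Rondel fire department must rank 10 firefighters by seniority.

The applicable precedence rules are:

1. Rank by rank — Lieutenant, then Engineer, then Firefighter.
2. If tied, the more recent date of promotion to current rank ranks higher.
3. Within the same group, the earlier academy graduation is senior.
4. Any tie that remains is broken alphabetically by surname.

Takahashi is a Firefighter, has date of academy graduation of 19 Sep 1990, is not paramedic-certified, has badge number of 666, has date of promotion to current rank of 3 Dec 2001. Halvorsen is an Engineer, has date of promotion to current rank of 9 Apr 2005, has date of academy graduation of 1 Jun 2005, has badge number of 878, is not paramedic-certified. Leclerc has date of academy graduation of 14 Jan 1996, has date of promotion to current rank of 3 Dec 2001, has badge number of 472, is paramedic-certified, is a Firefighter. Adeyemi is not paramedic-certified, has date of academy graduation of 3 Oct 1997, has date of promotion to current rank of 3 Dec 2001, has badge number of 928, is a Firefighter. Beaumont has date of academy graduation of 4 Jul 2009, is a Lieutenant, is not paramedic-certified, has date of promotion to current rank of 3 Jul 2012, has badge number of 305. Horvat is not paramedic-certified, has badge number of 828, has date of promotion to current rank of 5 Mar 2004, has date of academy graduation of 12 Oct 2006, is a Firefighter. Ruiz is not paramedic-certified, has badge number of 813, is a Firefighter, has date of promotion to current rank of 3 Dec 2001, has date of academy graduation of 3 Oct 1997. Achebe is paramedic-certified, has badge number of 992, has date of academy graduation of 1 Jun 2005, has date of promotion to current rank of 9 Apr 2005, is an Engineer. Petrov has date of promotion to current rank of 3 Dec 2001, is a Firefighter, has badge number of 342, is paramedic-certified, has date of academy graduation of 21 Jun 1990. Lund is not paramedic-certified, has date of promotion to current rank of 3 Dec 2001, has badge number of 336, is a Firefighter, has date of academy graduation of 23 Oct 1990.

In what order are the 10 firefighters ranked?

Beaumont, Achebe, Halvorsen, Horvat, Petrov, Takahashi, Lund, Leclerc, Adeyemi, Ruiz

By rank: Beaumont (Lieutenant); then Achebe and Halvorsen (Engineer); then Horvat, Petrov, Takahashi, Lund, Leclerc, Adeyemi and Ruiz (Firefighter).
Achebe and Halvorsen both have date of promotion to current rank 9 Apr 2005, so the next rule applies.
Achebe and Halvorsen both have date of academy graduation 1 Jun 2005, so the next rule applies.
Among Achebe and Halvorsen, alphabetically by surname: Achebe before Halvorsen.
Among Horvat, Petrov, Takahashi, Lund, Leclerc, Adeyemi and Ruiz, by date of promotion to current rank (later first): Horvat (5 Mar 2004) before Petrov, Takahashi, Lund, Leclerc, Adeyemi and Ruiz (3 Dec 2001).
Among Petrov, Takahashi, Lund, Leclerc, Adeyemi and Ruiz, by date of academy graduation (earlier first): Petrov (21 Jun 1990) before Takahashi (19 Sep 1990) before Lund (23 Oct 1990) before Leclerc (14 Jan 1996) before Adeyemi and Ruiz (3 Oct 1997).
Among Adeyemi and Ruiz, alphabetically by surname: Adeyemi before Ruiz.
Full order: Beaumont, Achebe, Halvorsen, Horvat, Petrov, Takahashi, Lund, Leclerc, Adeyemi, Ruiz.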